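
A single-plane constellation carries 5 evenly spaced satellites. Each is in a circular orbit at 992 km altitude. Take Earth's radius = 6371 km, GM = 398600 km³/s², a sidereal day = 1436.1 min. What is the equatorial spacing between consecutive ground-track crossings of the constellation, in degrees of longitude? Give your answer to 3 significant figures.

5.25°

Semi-major axis a = 6371 + 992 = 7363 km. Period T = 2π√(a³/μ) = 2π√(7363³/398600) = 6287.7 s = 104.80 min.
Single-satellite node shift = (6287.7/86166) × 360° = 26.27°.
With 5 satellites evenly phased, successive equator crossings are 26.27/5 = 5.254° apart.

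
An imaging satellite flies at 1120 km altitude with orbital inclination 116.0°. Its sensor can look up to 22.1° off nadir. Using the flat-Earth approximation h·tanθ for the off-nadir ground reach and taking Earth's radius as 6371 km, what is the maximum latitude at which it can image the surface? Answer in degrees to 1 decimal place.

68.1°

Retrograde orbit: the ground track reaches ±(180° − i) = ±(180 − 116.0) = ±64.0°.
Sensor half-swath on the ground ≈ 1120·tan(22.1°) = 455 km = 4.09° of latitude.
Maximum observable latitude ≈ 64.0 + 4.09 = 68.1°.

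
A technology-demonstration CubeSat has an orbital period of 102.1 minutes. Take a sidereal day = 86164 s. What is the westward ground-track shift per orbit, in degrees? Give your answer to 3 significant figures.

25.6°

T = 102.1 min = 6126.0 s.
During one orbit Earth rotates (6126.0 / 86164) × 360° = 25.59°.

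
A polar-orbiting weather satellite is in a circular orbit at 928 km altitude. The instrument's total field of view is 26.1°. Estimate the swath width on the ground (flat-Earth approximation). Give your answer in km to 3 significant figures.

430 km

Half-angle = 26.1°/2 = 13.05°.
Swath width ≈ 2h·tan(θ/2) = 2 × 928 × tan(13.05°) = 430.2 km.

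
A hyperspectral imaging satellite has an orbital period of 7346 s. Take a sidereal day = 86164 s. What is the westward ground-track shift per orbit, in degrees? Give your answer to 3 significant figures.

During one orbit Earth rotates (7346.0 / 86164) × 360° = 30.69°.

30.7°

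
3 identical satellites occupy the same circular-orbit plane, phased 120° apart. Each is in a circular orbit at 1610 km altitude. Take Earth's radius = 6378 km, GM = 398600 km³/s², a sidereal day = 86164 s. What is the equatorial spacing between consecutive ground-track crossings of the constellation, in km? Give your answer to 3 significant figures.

Semi-major axis a = 6378 + 1610 = 7988 km. Period T = 2π√(a³/μ) = 2π√(7988³/398600) = 7105.1 s = 118.42 min.
Single-satellite node shift = (7105.1/86164) × 360° = 29.69°.
With 3 satellites evenly phased, successive equator crossings are 29.69/3 = 9.895° apart.
That is 9.895 × 111.3 = 1102 km at the equator.

1100 km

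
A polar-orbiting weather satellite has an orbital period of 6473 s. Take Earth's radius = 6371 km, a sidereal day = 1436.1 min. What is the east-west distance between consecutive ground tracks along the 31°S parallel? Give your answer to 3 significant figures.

2580 km

Node shift per orbit = (6473.0/86166) × 360° = 27.04°.
Equatorial spacing = 27.04 × 111.2 km/° = 3007 km.
At 31° latitude, spacing = 3007 × cos(31°) = 2578 km.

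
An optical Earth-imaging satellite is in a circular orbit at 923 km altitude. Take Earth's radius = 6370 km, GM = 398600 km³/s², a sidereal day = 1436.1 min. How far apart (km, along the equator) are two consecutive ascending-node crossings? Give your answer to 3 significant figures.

Semi-major axis a = 6370 + 923 = 7293 km. Period T = 2π√(a³/μ) = 2π√(7293³/398600) = 6198.3 s = 103.30 min.
During one orbit Earth rotates (6198.3 / 86166) × 360° = 25.90°.
At the equator that is 25.90° × (2π·6370/360) km/° = 25.90 × 111.2 = 2879 km.

2880 km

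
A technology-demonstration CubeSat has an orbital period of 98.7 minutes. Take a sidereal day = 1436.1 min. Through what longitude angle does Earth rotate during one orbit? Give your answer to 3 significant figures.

T = 98.7 min = 5922.0 s.
During one orbit Earth rotates (5922.0 / 86166) × 360° = 24.74°.

24.7°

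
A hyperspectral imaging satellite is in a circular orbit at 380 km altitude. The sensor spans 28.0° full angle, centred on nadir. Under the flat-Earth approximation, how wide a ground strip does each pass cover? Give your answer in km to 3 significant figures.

189 km

Half-angle = 28.0°/2 = 14°.
Swath width ≈ 2h·tan(θ/2) = 2 × 380 × tan(14°) = 189.5 km.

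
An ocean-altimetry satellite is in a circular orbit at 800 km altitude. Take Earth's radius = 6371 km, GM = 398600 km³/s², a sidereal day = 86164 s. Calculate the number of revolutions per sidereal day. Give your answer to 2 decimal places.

Semi-major axis a = 6371 + 800 = 7171 km. Period T = 2π√(a³/μ) = 2π√(7171³/398600) = 6043.4 s = 100.72 min.
Orbits per sidereal day = 86164 / 6043.4 = 14.258.

14.26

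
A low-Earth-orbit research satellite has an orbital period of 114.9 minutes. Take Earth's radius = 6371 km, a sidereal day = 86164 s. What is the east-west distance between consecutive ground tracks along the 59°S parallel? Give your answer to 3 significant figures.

1650 km

T = 114.9 min = 6894.0 s.
Node shift per orbit = (6894.0/86164) × 360° = 28.80°.
Equatorial spacing = 28.80 × 111.2 km/° = 3203 km.
At 59° latitude, spacing = 3203 × cos(59°) = 1650 km.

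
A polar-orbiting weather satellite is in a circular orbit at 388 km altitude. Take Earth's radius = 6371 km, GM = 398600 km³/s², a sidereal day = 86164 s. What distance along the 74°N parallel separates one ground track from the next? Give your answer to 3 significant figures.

Semi-major axis a = 6371 + 388 = 6759 km. Period T = 2π√(a³/μ) = 2π√(6759³/398600) = 5530.1 s = 92.17 min.
Node shift per orbit = (5530.1/86164) × 360° = 23.11°.
Equatorial spacing = 23.11 × 111.2 km/° = 2569 km.
At 74° latitude, spacing = 2569 × cos(74°) = 708 km.

708 km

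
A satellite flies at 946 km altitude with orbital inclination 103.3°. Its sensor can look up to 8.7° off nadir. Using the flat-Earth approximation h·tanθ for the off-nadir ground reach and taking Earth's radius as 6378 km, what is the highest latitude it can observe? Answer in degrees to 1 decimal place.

78.0°

Retrograde orbit: the ground track reaches ±(180° − i) = ±(180 − 103.3) = ±76.7°.
Sensor half-swath on the ground ≈ 946·tan(8.7°) = 145 km = 1.30° of latitude.
Maximum observable latitude ≈ 76.7 + 1.30 = 78.0°.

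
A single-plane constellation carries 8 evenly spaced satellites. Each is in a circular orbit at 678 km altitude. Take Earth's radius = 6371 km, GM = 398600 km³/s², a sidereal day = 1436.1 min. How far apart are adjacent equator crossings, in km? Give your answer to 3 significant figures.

342 km

Semi-major axis a = 6371 + 678 = 7049 km. Period T = 2π√(a³/μ) = 2π√(7049³/398600) = 5889.8 s = 98.16 min.
Single-satellite node shift = (5889.8/86166) × 360° = 24.61°.
With 8 satellites evenly phased, successive equator crossings are 24.61/8 = 3.076° apart.
That is 3.076 × 111.2 = 342 km at the equator.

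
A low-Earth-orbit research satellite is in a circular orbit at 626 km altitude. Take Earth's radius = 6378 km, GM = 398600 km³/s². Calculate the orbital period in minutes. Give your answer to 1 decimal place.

Semi-major axis a = 6378 + 626 = 7004 km. Period T = 2π√(a³/μ) = 2π√(7004³/398600) = 5833.5 s = 97.23 min.

97.2 min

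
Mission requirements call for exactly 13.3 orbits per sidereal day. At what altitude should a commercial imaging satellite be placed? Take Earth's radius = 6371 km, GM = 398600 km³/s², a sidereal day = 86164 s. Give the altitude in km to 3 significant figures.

Required period T = 86164 / 13.3 = 6478.5 s.
From T = 2π√(a³/μ): a = (μ T²/4π²)^(1/3) = (398600 × 6478.5² / 4π²)^(1/3) = 7511 km.
Altitude h = a − R = 7511 − 6371 = 1140 km.

1140 km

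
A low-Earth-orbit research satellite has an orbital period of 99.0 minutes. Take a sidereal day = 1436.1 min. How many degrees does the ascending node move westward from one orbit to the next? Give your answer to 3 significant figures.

24.8°

T = 99.0 min = 5940.0 s.
During one orbit Earth rotates (5940.0 / 86166) × 360° = 24.82°.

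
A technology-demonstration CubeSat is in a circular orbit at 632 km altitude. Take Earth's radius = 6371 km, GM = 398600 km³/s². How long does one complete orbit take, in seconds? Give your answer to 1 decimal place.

5832.3 seconds

Semi-major axis a = 6371 + 632 = 7003 km. Period T = 2π√(a³/μ) = 2π√(7003³/398600) = 5832.3 s = 97.20 min.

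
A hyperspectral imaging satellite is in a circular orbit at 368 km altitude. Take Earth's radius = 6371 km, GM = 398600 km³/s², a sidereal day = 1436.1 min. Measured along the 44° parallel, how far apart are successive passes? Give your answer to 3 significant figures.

Semi-major axis a = 6371 + 368 = 6739 km. Period T = 2π√(a³/μ) = 2π√(6739³/398600) = 5505.6 s = 91.76 min.
Node shift per orbit = (5505.6/86166) × 360° = 23.00°.
Equatorial spacing = 23.00 × 111.2 km/° = 2558 km.
At 44° latitude, spacing = 2558 × cos(44°) = 1840 km.

1840 km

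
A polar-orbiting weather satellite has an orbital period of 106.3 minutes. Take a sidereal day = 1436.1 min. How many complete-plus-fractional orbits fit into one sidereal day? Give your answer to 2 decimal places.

T = 106.3 min = 6378.0 s.
Orbits per sidereal day = 86166 / 6378.0 = 13.510.

13.51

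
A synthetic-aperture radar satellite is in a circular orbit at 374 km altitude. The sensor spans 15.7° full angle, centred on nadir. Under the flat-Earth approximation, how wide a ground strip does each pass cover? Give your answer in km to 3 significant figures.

103 km

Half-angle = 15.7°/2 = 7.85°.
Swath width ≈ 2h·tan(θ/2) = 2 × 374 × tan(7.85°) = 103.1 km.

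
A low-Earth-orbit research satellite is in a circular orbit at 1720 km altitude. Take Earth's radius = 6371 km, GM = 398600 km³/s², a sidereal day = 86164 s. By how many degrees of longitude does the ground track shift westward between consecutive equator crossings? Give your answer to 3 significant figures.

Semi-major axis a = 6371 + 1720 = 8091 km. Period T = 2π√(a³/μ) = 2π√(8091³/398600) = 7242.9 s = 120.72 min.
During one orbit Earth rotates (7242.9 / 86164) × 360° = 30.26°.

30.3°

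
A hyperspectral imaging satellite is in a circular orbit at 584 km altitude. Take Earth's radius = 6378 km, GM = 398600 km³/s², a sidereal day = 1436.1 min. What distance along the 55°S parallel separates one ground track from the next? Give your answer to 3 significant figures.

Semi-major axis a = 6378 + 584 = 6962 km. Period T = 2π√(a³/μ) = 2π√(6962³/398600) = 5781.1 s = 96.35 min.
Node shift per orbit = (5781.1/86166) × 360° = 24.15°.
Equatorial spacing = 24.15 × 111.3 km/° = 2689 km.
At 55° latitude, spacing = 2689 × cos(55°) = 1542 km.

1540 km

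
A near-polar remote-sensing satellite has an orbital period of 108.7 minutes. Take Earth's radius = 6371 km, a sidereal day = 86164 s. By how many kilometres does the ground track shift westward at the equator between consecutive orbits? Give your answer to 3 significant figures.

T = 108.7 min = 6522.0 s.
During one orbit Earth rotates (6522.0 / 86164) × 360° = 27.25°.
At the equator that is 27.25° × (2π·6371/360) km/° = 27.25 × 111.2 = 3030 km.

3030 km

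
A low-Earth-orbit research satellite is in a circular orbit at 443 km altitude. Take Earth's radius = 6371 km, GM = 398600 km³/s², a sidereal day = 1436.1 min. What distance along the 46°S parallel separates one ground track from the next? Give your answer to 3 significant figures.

Semi-major axis a = 6371 + 443 = 6814 km. Period T = 2π√(a³/μ) = 2π√(6814³/398600) = 5597.8 s = 93.30 min.
Node shift per orbit = (5597.8/86166) × 360° = 23.39°.
Equatorial spacing = 23.39 × 111.2 km/° = 2601 km.
At 46° latitude, spacing = 2601 × cos(46°) = 1806 km.

1810 km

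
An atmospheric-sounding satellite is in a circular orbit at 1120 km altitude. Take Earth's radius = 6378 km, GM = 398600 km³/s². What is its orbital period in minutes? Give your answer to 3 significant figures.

Semi-major axis a = 6378 + 1120 = 7498 km. Period T = 2π√(a³/μ) = 2π√(7498³/398600) = 6461.4 s = 107.69 min.

108 min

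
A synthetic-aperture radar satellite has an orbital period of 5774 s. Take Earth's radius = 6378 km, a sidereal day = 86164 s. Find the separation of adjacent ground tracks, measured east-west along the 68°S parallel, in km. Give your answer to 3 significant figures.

1010 km

Node shift per orbit = (5774.0/86164) × 360° = 24.12°.
Equatorial spacing = 24.12 × 111.3 km/° = 2685 km.
At 68° latitude, spacing = 2685 × cos(68°) = 1006 km.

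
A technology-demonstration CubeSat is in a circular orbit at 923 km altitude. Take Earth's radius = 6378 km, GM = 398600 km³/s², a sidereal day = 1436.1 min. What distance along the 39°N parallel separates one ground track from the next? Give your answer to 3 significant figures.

2240 km

Semi-major axis a = 6378 + 923 = 7301 km. Period T = 2π√(a³/μ) = 2π√(7301³/398600) = 6208.5 s = 103.47 min.
Node shift per orbit = (6208.5/86166) × 360° = 25.94°.
Equatorial spacing = 25.94 × 111.3 km/° = 2887 km.
At 39° latitude, spacing = 2887 × cos(39°) = 2244 km.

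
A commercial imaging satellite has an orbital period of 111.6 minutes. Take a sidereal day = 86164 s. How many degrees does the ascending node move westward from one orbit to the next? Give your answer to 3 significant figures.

28.0°

T = 111.6 min = 6696.0 s.
During one orbit Earth rotates (6696.0 / 86164) × 360° = 27.98°.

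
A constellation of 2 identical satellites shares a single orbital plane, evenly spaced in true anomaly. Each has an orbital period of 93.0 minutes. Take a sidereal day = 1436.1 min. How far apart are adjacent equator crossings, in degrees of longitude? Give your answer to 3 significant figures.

T = 93.0 min = 5580.0 s.
Single-satellite node shift = (5580.0/86166) × 360° = 23.31°.
With 2 satellites evenly phased, successive equator crossings are 23.31/2 = 11.657° apart.

11.7°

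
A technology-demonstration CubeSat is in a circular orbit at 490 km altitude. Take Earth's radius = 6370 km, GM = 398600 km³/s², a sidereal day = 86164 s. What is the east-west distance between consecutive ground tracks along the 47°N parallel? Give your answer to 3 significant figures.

Semi-major axis a = 6370 + 490 = 6860 km. Period T = 2π√(a³/μ) = 2π√(6860³/398600) = 5654.5 s = 94.24 min.
Node shift per orbit = (5654.5/86164) × 360° = 23.63°.
Equatorial spacing = 23.63 × 111.2 km/° = 2627 km.
At 47° latitude, spacing = 2627 × cos(47°) = 1791 km.

1790 km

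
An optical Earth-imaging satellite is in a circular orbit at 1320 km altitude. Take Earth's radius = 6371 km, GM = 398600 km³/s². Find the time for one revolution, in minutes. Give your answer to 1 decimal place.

Semi-major axis a = 6371 + 1320 = 7691 km. Period T = 2π√(a³/μ) = 2π√(7691³/398600) = 6712.5 s = 111.88 min.

111.9 min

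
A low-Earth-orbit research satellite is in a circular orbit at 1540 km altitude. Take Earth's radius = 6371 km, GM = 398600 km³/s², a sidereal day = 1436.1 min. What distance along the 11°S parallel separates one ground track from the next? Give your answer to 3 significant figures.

3190 km

Semi-major axis a = 6371 + 1540 = 7911 km. Period T = 2π√(a³/μ) = 2π√(7911³/398600) = 7002.6 s = 116.71 min.
Node shift per orbit = (7002.6/86166) × 360° = 29.26°.
Equatorial spacing = 29.26 × 111.2 km/° = 3253 km.
At 11° latitude, spacing = 3253 × cos(11°) = 3193 km.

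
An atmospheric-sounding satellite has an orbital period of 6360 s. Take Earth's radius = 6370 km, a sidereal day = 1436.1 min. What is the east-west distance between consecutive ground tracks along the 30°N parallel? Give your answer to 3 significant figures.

Node shift per orbit = (6360.0/86166) × 360° = 26.57°.
Equatorial spacing = 26.57 × 111.2 km/° = 2954 km.
At 30° latitude, spacing = 2954 × cos(30°) = 2558 km.

2560 km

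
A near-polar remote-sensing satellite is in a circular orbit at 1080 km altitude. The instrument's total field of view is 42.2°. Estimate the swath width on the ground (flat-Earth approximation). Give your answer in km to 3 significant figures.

833 km

Half-angle = 42.2°/2 = 21.1°.
Swath width ≈ 2h·tan(θ/2) = 2 × 1080 × tan(21.1°) = 833.5 km.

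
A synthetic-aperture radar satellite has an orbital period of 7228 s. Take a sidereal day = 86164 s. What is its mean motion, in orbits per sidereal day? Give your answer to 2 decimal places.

11.92

Orbits per sidereal day = 86164 / 7228.0 = 11.921.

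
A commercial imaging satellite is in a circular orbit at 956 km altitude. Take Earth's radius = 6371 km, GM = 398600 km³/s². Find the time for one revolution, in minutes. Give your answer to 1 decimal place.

Semi-major axis a = 6371 + 956 = 7327 km. Period T = 2π√(a³/μ) = 2π√(7327³/398600) = 6241.7 s = 104.03 min.

104.0 min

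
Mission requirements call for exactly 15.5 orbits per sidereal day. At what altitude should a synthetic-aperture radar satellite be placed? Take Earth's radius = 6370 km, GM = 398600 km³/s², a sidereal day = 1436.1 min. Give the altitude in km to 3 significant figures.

Required period T = 86166 / 15.5 = 5559.1 s.
From T = 2π√(a³/μ): a = (μ T²/4π²)^(1/3) = (398600 × 5559.1² / 4π²)^(1/3) = 6783 km.
Altitude h = a − R = 6783 − 6370 = 413 km.

413 km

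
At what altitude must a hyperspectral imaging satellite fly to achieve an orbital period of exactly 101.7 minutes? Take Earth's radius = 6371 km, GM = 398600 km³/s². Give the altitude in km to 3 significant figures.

846 km

T = 101.7 min = 6102.0 s.
From T = 2π√(a³/μ): a = (μ T²/4π²)^(1/3) = (398600 × 6102.0² / 4π²)^(1/3) = 7217 km.
Altitude h = a − R = 7217 − 6371 = 846 km.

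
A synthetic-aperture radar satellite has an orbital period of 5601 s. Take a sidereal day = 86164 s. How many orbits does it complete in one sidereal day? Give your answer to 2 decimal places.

Orbits per sidereal day = 86164 / 5601.0 = 15.384.

15.38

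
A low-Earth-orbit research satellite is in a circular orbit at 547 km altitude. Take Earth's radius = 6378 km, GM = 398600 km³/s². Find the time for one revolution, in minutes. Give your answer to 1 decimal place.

95.6 min

Semi-major axis a = 6378 + 547 = 6925 km. Period T = 2π√(a³/μ) = 2π√(6925³/398600) = 5735.1 s = 95.58 min.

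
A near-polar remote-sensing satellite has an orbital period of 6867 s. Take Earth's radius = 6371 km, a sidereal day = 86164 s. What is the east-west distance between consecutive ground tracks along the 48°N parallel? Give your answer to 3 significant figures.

Node shift per orbit = (6867.0/86164) × 360° = 28.69°.
Equatorial spacing = 28.69 × 111.2 km/° = 3190 km.
At 48° latitude, spacing = 3190 × cos(48°) = 2135 km.

2130 km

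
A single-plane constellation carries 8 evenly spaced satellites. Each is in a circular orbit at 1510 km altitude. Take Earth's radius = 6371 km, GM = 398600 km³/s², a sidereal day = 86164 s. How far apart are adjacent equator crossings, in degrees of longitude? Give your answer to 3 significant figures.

Semi-major axis a = 6371 + 1510 = 7881 km. Period T = 2π√(a³/μ) = 2π√(7881³/398600) = 6962.8 s = 116.05 min.
Single-satellite node shift = (6962.8/86164) × 360° = 29.09°.
With 8 satellites evenly phased, successive equator crossings are 29.09/8 = 3.636° apart.

3.64°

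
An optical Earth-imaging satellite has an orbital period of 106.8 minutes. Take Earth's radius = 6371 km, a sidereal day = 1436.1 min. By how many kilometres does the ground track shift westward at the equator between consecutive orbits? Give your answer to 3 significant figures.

T = 106.8 min = 6408.0 s.
During one orbit Earth rotates (6408.0 / 86166) × 360° = 26.77°.
At the equator that is 26.77° × (2π·6371/360) km/° = 26.77 × 111.2 = 2977 km.

2980 km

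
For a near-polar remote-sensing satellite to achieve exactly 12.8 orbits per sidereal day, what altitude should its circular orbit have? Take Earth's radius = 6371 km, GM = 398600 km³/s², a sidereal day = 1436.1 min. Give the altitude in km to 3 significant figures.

1330 km

Required period T = 86166 / 12.8 = 6731.7 s.
From T = 2π√(a³/μ): a = (μ T²/4π²)^(1/3) = (398600 × 6731.7² / 4π²)^(1/3) = 7706 km.
Altitude h = a − R = 7706 − 6371 = 1335 km.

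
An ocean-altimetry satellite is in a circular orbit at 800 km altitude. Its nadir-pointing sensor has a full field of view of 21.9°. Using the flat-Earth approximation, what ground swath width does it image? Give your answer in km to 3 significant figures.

Half-angle = 21.9°/2 = 10.95°.
Swath width ≈ 2h·tan(θ/2) = 2 × 800 × tan(10.95°) = 309.6 km.

310 km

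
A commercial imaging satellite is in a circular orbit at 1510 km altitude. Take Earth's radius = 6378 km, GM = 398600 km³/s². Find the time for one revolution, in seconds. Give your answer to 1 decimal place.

Semi-major axis a = 6378 + 1510 = 7888 km. Period T = 2π√(a³/μ) = 2π√(7888³/398600) = 6972.1 s = 116.20 min.

6972.1 seconds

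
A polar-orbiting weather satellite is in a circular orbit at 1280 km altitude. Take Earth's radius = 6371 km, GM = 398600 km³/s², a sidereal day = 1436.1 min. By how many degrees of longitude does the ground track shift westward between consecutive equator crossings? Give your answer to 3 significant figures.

27.8°

Semi-major axis a = 6371 + 1280 = 7651 km. Period T = 2π√(a³/μ) = 2π√(7651³/398600) = 6660.2 s = 111.00 min.
During one orbit Earth rotates (6660.2 / 86166) × 360° = 27.83°.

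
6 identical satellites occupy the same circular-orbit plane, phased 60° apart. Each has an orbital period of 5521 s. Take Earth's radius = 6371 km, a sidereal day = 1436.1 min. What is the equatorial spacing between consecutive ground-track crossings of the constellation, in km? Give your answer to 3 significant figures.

Single-satellite node shift = (5521.0/86166) × 360° = 23.07°.
With 6 satellites evenly phased, successive equator crossings are 23.07/6 = 3.844° apart.
That is 3.844 × 111.2 = 427 km at the equator.

427 km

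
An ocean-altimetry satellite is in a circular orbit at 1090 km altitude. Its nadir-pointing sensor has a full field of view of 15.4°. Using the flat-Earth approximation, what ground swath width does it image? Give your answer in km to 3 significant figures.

Half-angle = 15.4°/2 = 7.7°.
Swath width ≈ 2h·tan(θ/2) = 2 × 1090 × tan(7.7°) = 294.7 km.

295 km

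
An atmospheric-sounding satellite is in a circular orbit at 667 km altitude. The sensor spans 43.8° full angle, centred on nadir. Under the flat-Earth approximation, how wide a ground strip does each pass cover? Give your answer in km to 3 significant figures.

536 km

Half-angle = 43.8°/2 = 21.9°.
Swath width ≈ 2h·tan(θ/2) = 2 × 667 × tan(21.9°) = 536.3 km.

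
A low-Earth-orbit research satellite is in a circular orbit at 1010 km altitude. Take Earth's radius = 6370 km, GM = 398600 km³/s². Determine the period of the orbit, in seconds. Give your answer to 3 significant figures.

6310 seconds

Semi-major axis a = 6370 + 1010 = 7380 km. Period T = 2π√(a³/μ) = 2π√(7380³/398600) = 6309.5 s = 105.16 min.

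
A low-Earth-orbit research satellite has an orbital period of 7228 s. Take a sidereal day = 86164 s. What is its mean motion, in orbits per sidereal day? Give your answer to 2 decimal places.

11.92

Orbits per sidereal day = 86164 / 7228.0 = 11.921.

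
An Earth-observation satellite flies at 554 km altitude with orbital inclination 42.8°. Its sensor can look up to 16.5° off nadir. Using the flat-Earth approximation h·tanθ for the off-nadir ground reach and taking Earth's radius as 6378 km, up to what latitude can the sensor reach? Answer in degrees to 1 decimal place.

For a prograde orbit the ground track reaches latitude ±i = ±42.8°.
Sensor half-swath on the ground ≈ 554·tan(16.5°) = 164 km = 1.47° of latitude.
Maximum observable latitude ≈ 42.8 + 1.47 = 44.3°.

44.3°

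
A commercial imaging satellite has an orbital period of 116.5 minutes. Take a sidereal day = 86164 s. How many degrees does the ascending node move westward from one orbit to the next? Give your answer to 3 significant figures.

T = 116.5 min = 6990.0 s.
During one orbit Earth rotates (6990.0 / 86164) × 360° = 29.20°.

29.2°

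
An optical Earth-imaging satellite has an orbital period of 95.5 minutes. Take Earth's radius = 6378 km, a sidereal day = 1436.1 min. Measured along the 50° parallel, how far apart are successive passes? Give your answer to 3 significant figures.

T = 95.5 min = 5730.0 s.
Node shift per orbit = (5730.0/86166) × 360° = 23.94°.
Equatorial spacing = 23.94 × 111.3 km/° = 2665 km.
At 50° latitude, spacing = 2665 × cos(50°) = 1713 km.

1710 km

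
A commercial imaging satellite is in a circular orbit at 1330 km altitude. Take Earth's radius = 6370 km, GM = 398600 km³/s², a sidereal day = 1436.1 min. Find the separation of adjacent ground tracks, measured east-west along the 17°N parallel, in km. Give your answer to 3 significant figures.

2990 km

Semi-major axis a = 6370 + 1330 = 7700 km. Period T = 2π√(a³/μ) = 2π√(7700³/398600) = 6724.3 s = 112.07 min.
Node shift per orbit = (6724.3/86166) × 360° = 28.09°.
Equatorial spacing = 28.09 × 111.2 km/° = 3123 km.
At 17° latitude, spacing = 3123 × cos(17°) = 2987 km.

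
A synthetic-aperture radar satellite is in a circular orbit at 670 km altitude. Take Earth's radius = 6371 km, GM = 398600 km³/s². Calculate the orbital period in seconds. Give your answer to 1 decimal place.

Semi-major axis a = 6371 + 670 = 7041 km. Period T = 2π√(a³/μ) = 2π√(7041³/398600) = 5879.8 s = 98.00 min.

5879.8 seconds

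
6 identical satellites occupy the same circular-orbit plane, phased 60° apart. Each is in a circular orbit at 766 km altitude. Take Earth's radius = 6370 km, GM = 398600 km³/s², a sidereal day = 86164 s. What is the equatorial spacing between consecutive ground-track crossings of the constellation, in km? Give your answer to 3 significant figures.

Semi-major axis a = 6370 + 766 = 7136 km. Period T = 2π√(a³/μ) = 2π√(7136³/398600) = 5999.2 s = 99.99 min.
Single-satellite node shift = (5999.2/86164) × 360° = 25.07°.
With 6 satellites evenly phased, successive equator crossings are 25.07/6 = 4.178° apart.
That is 4.178 × 111.2 = 464 km at the equator.

464 km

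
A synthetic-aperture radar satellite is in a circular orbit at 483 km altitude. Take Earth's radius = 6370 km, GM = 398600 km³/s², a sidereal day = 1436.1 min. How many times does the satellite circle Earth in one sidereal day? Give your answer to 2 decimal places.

15.26

Semi-major axis a = 6370 + 483 = 6853 km. Period T = 2π√(a³/μ) = 2π√(6853³/398600) = 5645.9 s = 94.10 min.
Orbits per sidereal day = 86166 / 5645.9 = 15.262.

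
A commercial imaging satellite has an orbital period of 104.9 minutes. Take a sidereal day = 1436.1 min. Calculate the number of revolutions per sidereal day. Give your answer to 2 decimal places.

13.69

T = 104.9 min = 6294.0 s.
Orbits per sidereal day = 86166 / 6294.0 = 13.690.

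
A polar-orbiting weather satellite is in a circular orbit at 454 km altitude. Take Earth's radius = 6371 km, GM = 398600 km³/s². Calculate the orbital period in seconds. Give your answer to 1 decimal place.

5611.3 seconds

Semi-major axis a = 6371 + 454 = 6825 km. Period T = 2π√(a³/μ) = 2π√(6825³/398600) = 5611.3 s = 93.52 min.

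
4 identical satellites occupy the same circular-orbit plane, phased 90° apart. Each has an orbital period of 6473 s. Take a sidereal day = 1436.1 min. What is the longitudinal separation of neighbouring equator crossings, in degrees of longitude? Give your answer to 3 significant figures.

Single-satellite node shift = (6473.0/86166) × 360° = 27.04°.
With 4 satellites evenly phased, successive equator crossings are 27.04/4 = 6.761° apart.

6.76°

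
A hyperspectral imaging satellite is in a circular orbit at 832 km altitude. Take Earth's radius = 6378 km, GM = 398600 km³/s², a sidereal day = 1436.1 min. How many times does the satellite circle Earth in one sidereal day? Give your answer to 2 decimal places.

14.14

Semi-major axis a = 6378 + 832 = 7210 km. Period T = 2π√(a³/μ) = 2π√(7210³/398600) = 6092.8 s = 101.55 min.
Orbits per sidereal day = 86166 / 6092.8 = 14.142.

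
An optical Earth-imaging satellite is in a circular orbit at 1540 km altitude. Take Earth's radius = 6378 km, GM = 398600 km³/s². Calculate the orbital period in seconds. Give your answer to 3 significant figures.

Semi-major axis a = 6378 + 1540 = 7918 km. Period T = 2π√(a³/μ) = 2π√(7918³/398600) = 7011.9 s = 116.86 min.

7010 seconds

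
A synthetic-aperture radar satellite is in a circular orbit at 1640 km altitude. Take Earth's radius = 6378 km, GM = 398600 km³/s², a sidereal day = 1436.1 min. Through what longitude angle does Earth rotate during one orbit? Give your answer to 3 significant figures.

Semi-major axis a = 6378 + 1640 = 8018 km. Period T = 2π√(a³/μ) = 2π√(8018³/398600) = 7145.1 s = 119.09 min.
During one orbit Earth rotates (7145.1 / 86166) × 360° = 29.85°.

29.9°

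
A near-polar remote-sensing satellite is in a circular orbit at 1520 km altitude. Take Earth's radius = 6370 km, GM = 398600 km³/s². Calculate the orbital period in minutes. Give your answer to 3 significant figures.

116 min

Semi-major axis a = 6370 + 1520 = 7890 km. Period T = 2π√(a³/μ) = 2π√(7890³/398600) = 6974.7 s = 116.25 min.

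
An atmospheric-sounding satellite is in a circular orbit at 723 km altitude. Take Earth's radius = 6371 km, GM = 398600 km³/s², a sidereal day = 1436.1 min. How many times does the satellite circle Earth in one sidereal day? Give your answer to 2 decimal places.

Semi-major axis a = 6371 + 723 = 7094 km. Period T = 2π√(a³/μ) = 2π√(7094³/398600) = 5946.3 s = 99.11 min.
Orbits per sidereal day = 86166 / 5946.3 = 14.491.

14.49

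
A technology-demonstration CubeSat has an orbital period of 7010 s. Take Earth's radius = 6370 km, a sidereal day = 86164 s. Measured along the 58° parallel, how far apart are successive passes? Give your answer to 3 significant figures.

Node shift per orbit = (7010.0/86164) × 360° = 29.29°.
Equatorial spacing = 29.29 × 111.2 km/° = 3256 km.
At 58° latitude, spacing = 3256 × cos(58°) = 1726 km.

1730 km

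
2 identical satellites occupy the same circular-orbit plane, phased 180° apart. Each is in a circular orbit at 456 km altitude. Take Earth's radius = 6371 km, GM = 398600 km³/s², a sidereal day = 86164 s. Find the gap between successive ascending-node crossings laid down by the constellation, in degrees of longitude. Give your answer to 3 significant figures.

11.7°

Semi-major axis a = 6371 + 456 = 6827 km. Period T = 2π√(a³/μ) = 2π√(6827³/398600) = 5613.8 s = 93.56 min.
Single-satellite node shift = (5613.8/86164) × 360° = 23.45°.
With 2 satellites evenly phased, successive equator crossings are 23.45/2 = 11.727° apart.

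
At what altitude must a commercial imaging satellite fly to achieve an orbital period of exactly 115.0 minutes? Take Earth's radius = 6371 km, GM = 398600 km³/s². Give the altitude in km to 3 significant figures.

T = 115.0 min = 6900.0 s.
From T = 2π√(a³/μ): a = (μ T²/4π²)^(1/3) = (398600 × 6900.0² / 4π²)^(1/3) = 7834 km.
Altitude h = a − R = 7834 − 6371 = 1463 km.

1460 km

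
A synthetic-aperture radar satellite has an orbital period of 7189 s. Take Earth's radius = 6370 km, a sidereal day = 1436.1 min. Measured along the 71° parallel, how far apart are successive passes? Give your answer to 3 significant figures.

1090 km

Node shift per orbit = (7189.0/86166) × 360° = 30.04°.
Equatorial spacing = 30.04 × 111.2 km/° = 3339 km.
At 71° latitude, spacing = 3339 × cos(71°) = 1087 km.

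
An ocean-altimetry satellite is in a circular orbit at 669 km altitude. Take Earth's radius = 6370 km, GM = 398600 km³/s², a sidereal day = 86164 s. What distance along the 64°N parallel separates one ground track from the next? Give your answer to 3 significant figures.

1200 km

Semi-major axis a = 6370 + 669 = 7039 km. Period T = 2π√(a³/μ) = 2π√(7039³/398600) = 5877.3 s = 97.95 min.
Node shift per orbit = (5877.3/86164) × 360° = 24.56°.
Equatorial spacing = 24.56 × 111.2 km/° = 2730 km.
At 64° latitude, spacing = 2730 × cos(64°) = 1197 km.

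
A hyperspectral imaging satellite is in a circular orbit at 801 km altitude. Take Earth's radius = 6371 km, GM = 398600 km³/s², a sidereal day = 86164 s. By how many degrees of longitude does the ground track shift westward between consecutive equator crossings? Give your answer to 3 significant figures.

Semi-major axis a = 6371 + 801 = 7172 km. Period T = 2π√(a³/μ) = 2π√(7172³/398600) = 6044.7 s = 100.74 min.
During one orbit Earth rotates (6044.7 / 86164) × 360° = 25.26°.

25.3°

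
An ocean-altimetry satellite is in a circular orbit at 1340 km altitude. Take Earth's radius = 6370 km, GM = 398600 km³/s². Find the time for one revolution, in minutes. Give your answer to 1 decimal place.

112.3 min

Semi-major axis a = 6370 + 1340 = 7710 km. Period T = 2π√(a³/μ) = 2π√(7710³/398600) = 6737.4 s = 112.29 min.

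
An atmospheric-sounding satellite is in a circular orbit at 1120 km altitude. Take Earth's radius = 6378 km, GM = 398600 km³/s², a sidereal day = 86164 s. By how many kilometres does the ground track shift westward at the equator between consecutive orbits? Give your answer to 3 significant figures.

3010 km

Semi-major axis a = 6378 + 1120 = 7498 km. Period T = 2π√(a³/μ) = 2π√(7498³/398600) = 6461.4 s = 107.69 min.
During one orbit Earth rotates (6461.4 / 86164) × 360° = 27.00°.
At the equator that is 27.00° × (2π·6378/360) km/° = 27.00 × 111.3 = 3005 km.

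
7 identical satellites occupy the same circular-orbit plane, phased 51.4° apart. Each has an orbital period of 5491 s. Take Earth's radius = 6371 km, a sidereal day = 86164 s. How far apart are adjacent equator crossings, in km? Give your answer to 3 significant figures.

364 km

Single-satellite node shift = (5491.0/86164) × 360° = 22.94°.
With 7 satellites evenly phased, successive equator crossings are 22.94/7 = 3.277° apart.
That is 3.277 × 111.2 = 364 km at the equator.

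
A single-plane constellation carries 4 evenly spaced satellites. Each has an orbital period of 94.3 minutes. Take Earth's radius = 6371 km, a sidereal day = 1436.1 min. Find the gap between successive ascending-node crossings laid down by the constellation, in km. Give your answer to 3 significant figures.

657 km

T = 94.3 min = 5658.0 s.
Single-satellite node shift = (5658.0/86166) × 360° = 23.64°.
With 4 satellites evenly phased, successive equator crossings are 23.64/4 = 5.910° apart.
That is 5.910 × 111.2 = 657 km at the equator.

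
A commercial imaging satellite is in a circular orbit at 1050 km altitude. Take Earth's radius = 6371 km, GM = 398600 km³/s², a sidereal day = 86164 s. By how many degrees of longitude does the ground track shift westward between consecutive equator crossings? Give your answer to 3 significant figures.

26.6°

Semi-major axis a = 6371 + 1050 = 7421 km. Period T = 2π√(a³/μ) = 2π√(7421³/398600) = 6362.2 s = 106.04 min.
During one orbit Earth rotates (6362.2 / 86164) × 360° = 26.58°.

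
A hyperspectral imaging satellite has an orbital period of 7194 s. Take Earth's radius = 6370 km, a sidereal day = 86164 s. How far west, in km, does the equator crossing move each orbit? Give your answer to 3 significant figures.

During one orbit Earth rotates (7194.0 / 86164) × 360° = 30.06°.
At the equator that is 30.06° × (2π·6370/360) km/° = 30.06 × 111.2 = 3342 km.

3340 km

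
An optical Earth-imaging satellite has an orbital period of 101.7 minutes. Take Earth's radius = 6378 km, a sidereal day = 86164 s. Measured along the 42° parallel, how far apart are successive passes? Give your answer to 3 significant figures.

2110 km

T = 101.7 min = 6102.0 s.
Node shift per orbit = (6102.0/86164) × 360° = 25.49°.
Equatorial spacing = 25.49 × 111.3 km/° = 2838 km.
At 42° latitude, spacing = 2838 × cos(42°) = 2109 km.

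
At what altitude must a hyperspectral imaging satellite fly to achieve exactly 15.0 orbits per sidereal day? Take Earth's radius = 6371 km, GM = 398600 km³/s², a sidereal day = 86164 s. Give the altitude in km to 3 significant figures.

561 km

Required period T = 86164 / 15.0 = 5744.3 s.
From T = 2π√(a³/μ): a = (μ T²/4π²)^(1/3) = (398600 × 5744.3² / 4π²)^(1/3) = 6932 km.
Altitude h = a − R = 6932 − 6371 = 561 km.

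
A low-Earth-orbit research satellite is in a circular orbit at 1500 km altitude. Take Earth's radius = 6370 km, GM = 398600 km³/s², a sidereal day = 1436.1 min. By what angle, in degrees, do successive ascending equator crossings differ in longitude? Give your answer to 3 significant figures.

Semi-major axis a = 6370 + 1500 = 7870 km. Period T = 2π√(a³/μ) = 2π√(7870³/398600) = 6948.2 s = 115.80 min.
During one orbit Earth rotates (6948.2 / 86166) × 360° = 29.03°.

29.0°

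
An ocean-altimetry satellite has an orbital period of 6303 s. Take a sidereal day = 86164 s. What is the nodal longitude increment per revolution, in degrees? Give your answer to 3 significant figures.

During one orbit Earth rotates (6303.0 / 86164) × 360° = 26.33°.

26.3°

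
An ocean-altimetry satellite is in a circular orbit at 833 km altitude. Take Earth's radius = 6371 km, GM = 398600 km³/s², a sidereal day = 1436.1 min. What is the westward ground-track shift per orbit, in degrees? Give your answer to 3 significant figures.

25.4°

Semi-major axis a = 6371 + 833 = 7204 km. Period T = 2π√(a³/μ) = 2π√(7204³/398600) = 6085.2 s = 101.42 min.
During one orbit Earth rotates (6085.2 / 86166) × 360° = 25.42°.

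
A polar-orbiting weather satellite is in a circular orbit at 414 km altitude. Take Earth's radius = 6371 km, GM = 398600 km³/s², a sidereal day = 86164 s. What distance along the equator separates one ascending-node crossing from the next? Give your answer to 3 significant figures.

Semi-major axis a = 6371 + 414 = 6785 km. Period T = 2π√(a³/μ) = 2π√(6785³/398600) = 5562.1 s = 92.70 min.
During one orbit Earth rotates (5562.1 / 86164) × 360° = 23.24°.
At the equator that is 23.24° × (2π·6371/360) km/° = 23.24 × 111.2 = 2584 km.

2580 km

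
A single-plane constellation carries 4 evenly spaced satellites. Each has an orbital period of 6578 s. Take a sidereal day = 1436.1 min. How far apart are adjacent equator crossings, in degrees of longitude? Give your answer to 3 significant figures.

6.87°

Single-satellite node shift = (6578.0/86166) × 360° = 27.48°.
With 4 satellites evenly phased, successive equator crossings are 27.48/4 = 6.871° apart.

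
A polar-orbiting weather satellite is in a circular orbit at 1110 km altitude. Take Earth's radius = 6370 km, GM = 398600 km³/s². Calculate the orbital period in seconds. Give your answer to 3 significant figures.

Semi-major axis a = 6370 + 1110 = 7480 km. Period T = 2π√(a³/μ) = 2π√(7480³/398600) = 6438.2 s = 107.30 min.

6440 seconds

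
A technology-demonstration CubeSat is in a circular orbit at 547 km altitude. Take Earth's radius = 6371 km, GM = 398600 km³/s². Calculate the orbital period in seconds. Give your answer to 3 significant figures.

5730 seconds

Semi-major axis a = 6371 + 547 = 6918 km. Period T = 2π√(a³/μ) = 2π√(6918³/398600) = 5726.4 s = 95.44 min.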